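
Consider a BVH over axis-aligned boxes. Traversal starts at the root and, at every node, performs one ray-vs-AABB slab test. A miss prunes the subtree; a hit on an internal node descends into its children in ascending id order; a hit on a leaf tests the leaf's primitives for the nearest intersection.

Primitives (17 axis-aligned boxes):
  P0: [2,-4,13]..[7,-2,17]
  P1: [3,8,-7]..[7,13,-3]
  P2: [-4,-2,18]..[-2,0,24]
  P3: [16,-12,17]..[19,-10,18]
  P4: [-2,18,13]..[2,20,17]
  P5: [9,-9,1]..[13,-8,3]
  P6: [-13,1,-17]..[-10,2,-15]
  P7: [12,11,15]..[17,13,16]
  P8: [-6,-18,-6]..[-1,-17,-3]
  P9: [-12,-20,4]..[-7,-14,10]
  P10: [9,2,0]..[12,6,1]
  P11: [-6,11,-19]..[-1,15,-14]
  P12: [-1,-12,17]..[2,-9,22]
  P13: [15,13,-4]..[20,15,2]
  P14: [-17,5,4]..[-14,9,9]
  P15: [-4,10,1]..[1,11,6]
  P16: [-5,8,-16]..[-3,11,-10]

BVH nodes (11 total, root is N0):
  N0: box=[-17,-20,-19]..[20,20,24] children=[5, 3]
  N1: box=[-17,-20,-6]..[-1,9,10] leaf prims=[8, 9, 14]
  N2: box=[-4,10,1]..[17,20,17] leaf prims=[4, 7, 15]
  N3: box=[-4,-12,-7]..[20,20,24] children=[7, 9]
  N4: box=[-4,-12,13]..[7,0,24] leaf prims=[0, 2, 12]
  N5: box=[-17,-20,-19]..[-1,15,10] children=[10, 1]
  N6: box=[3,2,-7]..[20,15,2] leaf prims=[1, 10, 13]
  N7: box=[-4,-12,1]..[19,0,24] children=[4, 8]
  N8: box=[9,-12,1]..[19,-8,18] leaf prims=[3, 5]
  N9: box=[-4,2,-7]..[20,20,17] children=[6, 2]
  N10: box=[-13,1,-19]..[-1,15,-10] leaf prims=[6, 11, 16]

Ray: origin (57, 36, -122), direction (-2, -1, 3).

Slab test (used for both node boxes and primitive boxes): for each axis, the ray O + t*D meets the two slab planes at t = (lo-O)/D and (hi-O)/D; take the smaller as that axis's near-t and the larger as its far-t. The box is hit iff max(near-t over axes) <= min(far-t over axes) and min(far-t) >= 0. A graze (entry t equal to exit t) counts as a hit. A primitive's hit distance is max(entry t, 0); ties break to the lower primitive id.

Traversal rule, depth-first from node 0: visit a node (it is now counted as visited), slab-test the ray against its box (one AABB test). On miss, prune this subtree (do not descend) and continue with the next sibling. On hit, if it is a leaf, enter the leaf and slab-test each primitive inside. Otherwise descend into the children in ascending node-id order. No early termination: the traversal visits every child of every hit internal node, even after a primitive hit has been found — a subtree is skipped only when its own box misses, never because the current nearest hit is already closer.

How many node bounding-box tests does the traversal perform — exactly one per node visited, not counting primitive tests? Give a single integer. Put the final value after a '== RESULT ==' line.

Walk:
N0 x:[37/2,37] y:[16,56] z:[103/3,146/3] -> hit [103/3,37], descend [3, 5]
  N3 x:[37/2,61/2] y:[16,48] z:[115/3,146/3] -> miss, prune
  N5 x:[29,37] y:[21,56] z:[103/3,44] -> hit [103/3,37], descend [1, 10]
    N1 x:[29,37] y:[27,56] z:[116/3,44] -> miss, prune
    N10 x:[29,35] y:[21,35] z:[103/3,112/3] -> hit [103/3,35] leaf, test {P6@t=35, P11(miss), P16(miss)}

order=[0, 3, 5, 1, 10]  |boxes|=5  |leaves|=1  hit=P6

== RESULT ==
5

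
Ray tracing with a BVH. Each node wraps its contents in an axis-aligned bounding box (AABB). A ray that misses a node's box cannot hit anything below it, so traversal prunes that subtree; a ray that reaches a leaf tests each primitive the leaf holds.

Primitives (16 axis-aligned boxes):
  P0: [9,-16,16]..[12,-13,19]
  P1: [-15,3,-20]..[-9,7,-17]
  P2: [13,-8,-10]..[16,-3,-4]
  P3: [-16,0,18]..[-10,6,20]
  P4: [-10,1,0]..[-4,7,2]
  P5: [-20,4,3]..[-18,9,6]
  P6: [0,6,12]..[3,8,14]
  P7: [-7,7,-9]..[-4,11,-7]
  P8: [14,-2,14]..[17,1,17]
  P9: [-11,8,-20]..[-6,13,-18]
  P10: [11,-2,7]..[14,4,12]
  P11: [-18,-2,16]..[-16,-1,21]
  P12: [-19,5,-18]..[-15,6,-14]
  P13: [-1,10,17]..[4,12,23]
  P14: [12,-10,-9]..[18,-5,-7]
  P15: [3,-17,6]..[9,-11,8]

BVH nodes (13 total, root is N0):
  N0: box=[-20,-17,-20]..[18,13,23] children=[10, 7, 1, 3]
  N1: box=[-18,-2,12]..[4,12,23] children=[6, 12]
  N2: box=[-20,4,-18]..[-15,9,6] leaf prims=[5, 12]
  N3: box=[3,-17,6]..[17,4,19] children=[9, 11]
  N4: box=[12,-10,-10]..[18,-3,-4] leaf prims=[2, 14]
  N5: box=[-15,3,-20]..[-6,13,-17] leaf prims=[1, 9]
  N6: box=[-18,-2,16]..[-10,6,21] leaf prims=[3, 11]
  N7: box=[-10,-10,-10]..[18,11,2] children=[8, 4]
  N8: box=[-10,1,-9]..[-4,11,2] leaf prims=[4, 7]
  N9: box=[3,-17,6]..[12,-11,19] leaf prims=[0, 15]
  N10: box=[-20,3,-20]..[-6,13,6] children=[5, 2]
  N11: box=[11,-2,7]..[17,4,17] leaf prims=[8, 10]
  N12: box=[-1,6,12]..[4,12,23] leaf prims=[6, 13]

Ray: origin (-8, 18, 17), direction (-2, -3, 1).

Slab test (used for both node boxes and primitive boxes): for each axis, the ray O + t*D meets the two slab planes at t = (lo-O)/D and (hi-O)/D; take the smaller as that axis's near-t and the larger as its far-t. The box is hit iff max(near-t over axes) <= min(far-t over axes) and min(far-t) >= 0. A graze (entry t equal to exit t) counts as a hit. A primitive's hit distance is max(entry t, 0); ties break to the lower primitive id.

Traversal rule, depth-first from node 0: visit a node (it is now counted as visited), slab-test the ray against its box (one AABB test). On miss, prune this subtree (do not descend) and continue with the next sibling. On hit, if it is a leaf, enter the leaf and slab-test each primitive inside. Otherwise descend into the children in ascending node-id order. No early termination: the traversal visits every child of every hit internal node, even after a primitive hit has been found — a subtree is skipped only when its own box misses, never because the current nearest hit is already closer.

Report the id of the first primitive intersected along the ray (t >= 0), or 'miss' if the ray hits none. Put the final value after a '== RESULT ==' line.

Walk:
N0 x:[-13,6] y:[5/3,35/3] z:[-37,6] -> hit [5/3,6], descend [1, 3, 7, 10]
  N1 x:[-6,5] y:[2,20/3] z:[-5,6] -> hit [2,5], descend [6, 12]
    N6 x:[1,5] y:[4,20/3] z:[-1,4] -> hit [4,4] leaf, test {P3(miss), P11(miss)}
    N12 x:[-6,-7/2] y:[2,4] z:[-5,6] -> miss, prune
  N3 x:[-25/2,-11/2] y:[14/3,35/3] z:[-11,2] -> miss, prune
  N7 x:[-13,1] y:[7/3,28/3] z:[-27,-15] -> miss, prune
  N10 x:[-1,6] y:[5/3,5] z:[-37,-11] -> miss, prune

Summary -> nodes [0, 1, 6, 12, 3, 7, 10]; box-tests=7; leaf-entries=1; first=miss

== RESULT ==
miss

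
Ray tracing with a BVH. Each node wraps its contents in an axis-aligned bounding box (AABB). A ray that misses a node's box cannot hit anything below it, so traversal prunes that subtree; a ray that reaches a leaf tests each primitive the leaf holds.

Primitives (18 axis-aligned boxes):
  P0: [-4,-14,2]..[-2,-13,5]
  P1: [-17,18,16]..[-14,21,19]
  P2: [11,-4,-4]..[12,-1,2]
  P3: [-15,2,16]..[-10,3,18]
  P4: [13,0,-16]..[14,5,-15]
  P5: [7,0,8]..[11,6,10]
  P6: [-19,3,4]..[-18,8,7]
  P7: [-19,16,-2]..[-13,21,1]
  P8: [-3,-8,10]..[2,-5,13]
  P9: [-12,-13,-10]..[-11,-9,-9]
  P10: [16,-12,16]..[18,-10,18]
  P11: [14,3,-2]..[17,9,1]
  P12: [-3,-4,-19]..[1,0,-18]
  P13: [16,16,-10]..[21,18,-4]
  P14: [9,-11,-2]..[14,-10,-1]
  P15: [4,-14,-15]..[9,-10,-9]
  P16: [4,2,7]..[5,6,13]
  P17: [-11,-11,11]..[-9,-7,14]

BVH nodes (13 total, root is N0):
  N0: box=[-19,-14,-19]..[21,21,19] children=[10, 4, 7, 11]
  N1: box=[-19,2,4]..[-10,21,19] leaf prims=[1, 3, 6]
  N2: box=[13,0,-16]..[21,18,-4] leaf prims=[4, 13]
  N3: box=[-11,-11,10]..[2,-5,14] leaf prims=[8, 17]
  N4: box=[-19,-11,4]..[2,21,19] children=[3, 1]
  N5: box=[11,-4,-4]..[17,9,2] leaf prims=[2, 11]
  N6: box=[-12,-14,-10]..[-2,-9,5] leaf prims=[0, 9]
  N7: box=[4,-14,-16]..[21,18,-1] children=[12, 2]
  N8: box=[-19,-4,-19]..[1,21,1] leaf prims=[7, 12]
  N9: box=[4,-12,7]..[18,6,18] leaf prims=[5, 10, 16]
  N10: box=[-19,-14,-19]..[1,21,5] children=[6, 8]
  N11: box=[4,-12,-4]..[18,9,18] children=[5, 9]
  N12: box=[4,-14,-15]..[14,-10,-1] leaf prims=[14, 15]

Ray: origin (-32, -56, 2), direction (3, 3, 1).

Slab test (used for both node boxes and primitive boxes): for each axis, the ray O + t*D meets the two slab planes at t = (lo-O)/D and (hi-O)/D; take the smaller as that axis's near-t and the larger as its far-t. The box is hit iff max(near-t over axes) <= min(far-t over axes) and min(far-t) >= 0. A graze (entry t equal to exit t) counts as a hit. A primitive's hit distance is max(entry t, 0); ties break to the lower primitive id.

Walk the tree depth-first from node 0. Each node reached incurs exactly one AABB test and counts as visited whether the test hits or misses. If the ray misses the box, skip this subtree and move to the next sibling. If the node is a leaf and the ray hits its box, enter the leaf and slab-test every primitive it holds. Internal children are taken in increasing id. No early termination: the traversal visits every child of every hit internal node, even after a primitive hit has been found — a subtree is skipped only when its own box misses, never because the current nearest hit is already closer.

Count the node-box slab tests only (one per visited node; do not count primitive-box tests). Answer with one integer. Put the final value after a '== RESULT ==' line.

Walk:
N0 x:[13/3,53/3] y:[14,77/3] z:[-21,17] -> hit [14,17], descend [4, 7, 10, 11]
  N4 x:[13/3,34/3] y:[15,77/3] z:[2,17] -> miss, prune
  N7 x:[12,53/3] y:[14,74/3] z:[-18,-3] -> miss, prune
  N10 x:[13/3,11] y:[14,77/3] z:[-21,3] -> miss, prune
  N11 x:[12,50/3] y:[44/3,65/3] z:[-6,16] -> hit [44/3,16], descend [5, 9]
    N5 x:[43/3,49/3] y:[52/3,65/3] z:[-6,0] -> miss, prune
    N9 x:[12,50/3] y:[44/3,62/3] z:[5,16] -> hit [44/3,16] leaf, test {P5(miss), P10(miss), P16(miss)}

order=[0, 4, 7, 10, 11, 5, 9]  |boxes|=7  |leaves|=1  hit=miss

== RESULT ==
7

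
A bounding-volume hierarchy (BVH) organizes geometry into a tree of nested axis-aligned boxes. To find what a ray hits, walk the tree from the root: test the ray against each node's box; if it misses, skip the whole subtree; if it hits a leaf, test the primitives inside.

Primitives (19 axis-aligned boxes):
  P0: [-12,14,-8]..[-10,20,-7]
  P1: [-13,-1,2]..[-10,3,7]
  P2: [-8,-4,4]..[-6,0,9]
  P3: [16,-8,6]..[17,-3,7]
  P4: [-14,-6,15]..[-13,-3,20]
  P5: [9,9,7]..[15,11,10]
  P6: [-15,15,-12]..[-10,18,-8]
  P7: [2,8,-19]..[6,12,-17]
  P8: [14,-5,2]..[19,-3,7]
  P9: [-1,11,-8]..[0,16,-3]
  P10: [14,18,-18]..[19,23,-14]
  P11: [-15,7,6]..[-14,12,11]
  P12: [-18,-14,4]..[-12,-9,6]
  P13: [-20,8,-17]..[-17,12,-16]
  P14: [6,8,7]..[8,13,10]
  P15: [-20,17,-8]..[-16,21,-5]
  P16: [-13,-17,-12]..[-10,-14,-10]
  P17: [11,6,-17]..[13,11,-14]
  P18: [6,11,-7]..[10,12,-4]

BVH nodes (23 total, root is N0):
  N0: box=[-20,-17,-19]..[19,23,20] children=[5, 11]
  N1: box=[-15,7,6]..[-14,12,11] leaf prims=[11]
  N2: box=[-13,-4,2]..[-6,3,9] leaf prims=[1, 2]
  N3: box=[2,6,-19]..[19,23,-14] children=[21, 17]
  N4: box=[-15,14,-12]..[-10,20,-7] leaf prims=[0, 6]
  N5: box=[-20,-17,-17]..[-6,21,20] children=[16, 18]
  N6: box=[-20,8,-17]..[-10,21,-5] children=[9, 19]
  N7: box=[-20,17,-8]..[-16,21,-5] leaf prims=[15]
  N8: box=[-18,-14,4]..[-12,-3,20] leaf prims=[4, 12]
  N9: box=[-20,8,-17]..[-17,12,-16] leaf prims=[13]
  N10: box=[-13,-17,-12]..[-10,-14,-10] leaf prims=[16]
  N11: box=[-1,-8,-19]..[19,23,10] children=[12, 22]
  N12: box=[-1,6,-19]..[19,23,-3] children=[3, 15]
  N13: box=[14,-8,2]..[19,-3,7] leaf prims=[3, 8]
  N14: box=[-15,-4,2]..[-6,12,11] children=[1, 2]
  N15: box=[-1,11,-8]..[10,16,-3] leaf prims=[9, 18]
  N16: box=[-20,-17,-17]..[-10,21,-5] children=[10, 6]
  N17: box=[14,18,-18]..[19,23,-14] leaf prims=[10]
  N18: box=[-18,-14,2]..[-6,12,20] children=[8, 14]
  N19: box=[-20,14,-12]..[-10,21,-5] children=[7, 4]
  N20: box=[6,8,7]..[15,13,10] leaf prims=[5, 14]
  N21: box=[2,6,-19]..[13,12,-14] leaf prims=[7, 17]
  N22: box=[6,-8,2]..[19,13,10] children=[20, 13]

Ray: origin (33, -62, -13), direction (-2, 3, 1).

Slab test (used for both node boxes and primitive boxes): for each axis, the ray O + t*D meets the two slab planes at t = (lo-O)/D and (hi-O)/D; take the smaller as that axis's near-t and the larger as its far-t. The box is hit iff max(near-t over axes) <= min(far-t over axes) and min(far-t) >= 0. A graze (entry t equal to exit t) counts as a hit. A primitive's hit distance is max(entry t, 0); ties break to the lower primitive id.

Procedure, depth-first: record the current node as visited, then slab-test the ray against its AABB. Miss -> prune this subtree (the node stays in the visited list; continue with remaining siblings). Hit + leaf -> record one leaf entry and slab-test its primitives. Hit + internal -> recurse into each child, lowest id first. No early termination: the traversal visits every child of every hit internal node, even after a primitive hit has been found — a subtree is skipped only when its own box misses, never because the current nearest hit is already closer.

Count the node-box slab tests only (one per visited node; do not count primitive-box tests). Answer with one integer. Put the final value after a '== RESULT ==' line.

Trace the traversal:
N0 x:[7,53/2] y:[15,85/3] z:[-6,33] -> hit [15,53/2], descend [5, 11]
  N5 x:[39/2,53/2] y:[15,83/3] z:[-4,33] -> hit [39/2,53/2], descend [16, 18]
    N16 x:[43/2,53/2] y:[15,83/3] z:[-4,8] -> miss, prune
    N18 x:[39/2,51/2] y:[16,74/3] z:[15,33] -> hit [39/2,74/3], descend [8, 14]
      N8 x:[45/2,51/2] y:[16,59/3] z:[17,33] -> miss, prune
      N14 x:[39/2,24] y:[58/3,74/3] z:[15,24] -> hit [39/2,24], descend [1, 2]
        N1 x:[47/2,24] y:[23,74/3] z:[19,24] -> hit [47/2,24] leaf, test {P11@t=47/2}
        N2 x:[39/2,23] y:[58/3,65/3] z:[15,22] -> hit [39/2,65/3] leaf, test {P1(miss), P2@t=39/2}
  N11 x:[7,17] y:[18,85/3] z:[-6,23] -> miss, prune

Summary -> nodes [0, 5, 16, 18, 8, 14, 1, 2, 11]; box-tests=9; leaf-entries=2; first=P2

== RESULT ==
9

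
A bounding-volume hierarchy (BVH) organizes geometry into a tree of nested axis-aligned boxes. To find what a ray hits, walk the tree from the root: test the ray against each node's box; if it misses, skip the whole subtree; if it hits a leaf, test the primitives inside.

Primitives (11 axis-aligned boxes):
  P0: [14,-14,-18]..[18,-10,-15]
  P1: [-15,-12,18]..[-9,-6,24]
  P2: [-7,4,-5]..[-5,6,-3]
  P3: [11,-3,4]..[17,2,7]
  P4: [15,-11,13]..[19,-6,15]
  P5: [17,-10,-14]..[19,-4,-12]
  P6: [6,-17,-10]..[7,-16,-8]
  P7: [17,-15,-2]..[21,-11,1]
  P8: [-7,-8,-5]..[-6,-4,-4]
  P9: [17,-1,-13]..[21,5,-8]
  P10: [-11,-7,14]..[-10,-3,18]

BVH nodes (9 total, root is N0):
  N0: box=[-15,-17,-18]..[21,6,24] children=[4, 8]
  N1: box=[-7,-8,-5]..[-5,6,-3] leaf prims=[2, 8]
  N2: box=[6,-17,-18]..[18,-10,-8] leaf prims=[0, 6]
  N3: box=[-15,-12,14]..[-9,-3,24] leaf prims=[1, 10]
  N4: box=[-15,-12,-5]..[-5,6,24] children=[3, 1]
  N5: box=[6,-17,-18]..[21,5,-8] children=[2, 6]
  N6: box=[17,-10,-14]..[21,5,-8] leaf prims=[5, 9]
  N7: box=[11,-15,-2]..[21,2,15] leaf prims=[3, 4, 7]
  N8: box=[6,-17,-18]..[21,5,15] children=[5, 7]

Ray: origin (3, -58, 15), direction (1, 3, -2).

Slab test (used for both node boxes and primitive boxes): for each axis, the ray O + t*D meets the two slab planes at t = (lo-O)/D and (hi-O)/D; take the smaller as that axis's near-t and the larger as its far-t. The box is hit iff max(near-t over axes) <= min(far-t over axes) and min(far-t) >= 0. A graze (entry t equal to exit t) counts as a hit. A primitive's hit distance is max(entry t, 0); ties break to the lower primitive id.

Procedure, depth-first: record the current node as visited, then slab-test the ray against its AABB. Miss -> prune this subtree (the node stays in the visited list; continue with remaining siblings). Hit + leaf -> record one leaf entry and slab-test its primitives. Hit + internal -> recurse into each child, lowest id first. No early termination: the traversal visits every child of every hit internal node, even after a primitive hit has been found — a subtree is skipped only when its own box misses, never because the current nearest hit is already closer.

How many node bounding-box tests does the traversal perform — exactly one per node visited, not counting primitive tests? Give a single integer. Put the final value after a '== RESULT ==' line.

Trace the traversal:
N0 x:[-18,18] y:[41/3,64/3] z:[-9/2,33/2] -> hit [41/3,33/2], descend [4, 8]
  N4 x:[-18,-8] y:[46/3,64/3] z:[-9/2,10] -> miss, prune
  N8 x:[3,18] y:[41/3,21] z:[0,33/2] -> hit [41/3,33/2], descend [5, 7]
    N5 x:[3,18] y:[41/3,21] z:[23/2,33/2] -> hit [41/3,33/2], descend [2, 6]
      N2 x:[3,15] y:[41/3,16] z:[23/2,33/2] -> hit [41/3,15] leaf, test {P0@t=15, P6(miss)}
      N6 x:[14,18] y:[16,21] z:[23/2,29/2] -> miss, prune
    N7 x:[8,18] y:[43/3,20] z:[0,17/2] -> miss, prune

order=[0, 4, 8, 5, 2, 6, 7]  |boxes|=7  |leaves|=1  hit=P0

== RESULT ==
7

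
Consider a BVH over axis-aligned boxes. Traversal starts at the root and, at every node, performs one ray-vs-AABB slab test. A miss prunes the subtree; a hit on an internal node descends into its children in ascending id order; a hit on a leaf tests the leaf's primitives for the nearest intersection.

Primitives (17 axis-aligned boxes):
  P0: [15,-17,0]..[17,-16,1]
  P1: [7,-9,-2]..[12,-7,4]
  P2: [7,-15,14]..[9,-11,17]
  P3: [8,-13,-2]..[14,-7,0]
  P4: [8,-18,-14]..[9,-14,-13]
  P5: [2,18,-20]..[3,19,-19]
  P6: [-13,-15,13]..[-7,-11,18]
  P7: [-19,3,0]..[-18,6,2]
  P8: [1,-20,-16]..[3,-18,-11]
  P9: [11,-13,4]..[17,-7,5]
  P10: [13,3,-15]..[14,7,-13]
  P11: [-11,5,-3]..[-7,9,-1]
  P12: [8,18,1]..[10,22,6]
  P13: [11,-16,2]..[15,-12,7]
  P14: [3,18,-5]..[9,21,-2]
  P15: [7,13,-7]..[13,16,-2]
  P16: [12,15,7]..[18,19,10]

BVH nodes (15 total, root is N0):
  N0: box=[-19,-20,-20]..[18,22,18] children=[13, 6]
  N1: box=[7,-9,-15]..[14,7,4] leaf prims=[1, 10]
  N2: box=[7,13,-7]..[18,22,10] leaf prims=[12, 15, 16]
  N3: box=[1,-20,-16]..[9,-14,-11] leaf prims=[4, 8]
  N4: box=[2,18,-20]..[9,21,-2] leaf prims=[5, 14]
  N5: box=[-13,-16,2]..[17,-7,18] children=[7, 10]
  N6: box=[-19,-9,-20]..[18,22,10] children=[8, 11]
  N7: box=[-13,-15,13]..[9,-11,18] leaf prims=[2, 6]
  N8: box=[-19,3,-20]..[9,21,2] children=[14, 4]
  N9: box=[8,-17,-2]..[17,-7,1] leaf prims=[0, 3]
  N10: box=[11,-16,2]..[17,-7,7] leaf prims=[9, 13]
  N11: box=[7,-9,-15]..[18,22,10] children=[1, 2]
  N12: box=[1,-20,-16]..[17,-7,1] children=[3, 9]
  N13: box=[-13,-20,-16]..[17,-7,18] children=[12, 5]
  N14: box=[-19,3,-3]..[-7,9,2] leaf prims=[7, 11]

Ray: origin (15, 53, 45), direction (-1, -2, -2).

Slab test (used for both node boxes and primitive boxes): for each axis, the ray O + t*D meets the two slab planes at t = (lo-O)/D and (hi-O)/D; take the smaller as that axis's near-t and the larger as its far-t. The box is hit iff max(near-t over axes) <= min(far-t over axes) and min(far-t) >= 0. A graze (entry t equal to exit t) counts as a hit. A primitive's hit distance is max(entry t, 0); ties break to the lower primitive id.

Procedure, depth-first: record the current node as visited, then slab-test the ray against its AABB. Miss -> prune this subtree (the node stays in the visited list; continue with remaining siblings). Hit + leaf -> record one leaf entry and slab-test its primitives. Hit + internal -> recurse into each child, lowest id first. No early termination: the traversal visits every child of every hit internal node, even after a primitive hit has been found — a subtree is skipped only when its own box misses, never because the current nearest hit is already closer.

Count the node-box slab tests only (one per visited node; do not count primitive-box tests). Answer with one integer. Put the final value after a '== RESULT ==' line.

Trace the traversal:
N0 x:[-3,34] y:[31/2,73/2] z:[27/2,65/2] -> hit [31/2,65/2], descend [6, 13]
  N6 x:[-3,34] y:[31/2,31] z:[35/2,65/2] -> hit [35/2,31], descend [8, 11]
    N8 x:[6,34] y:[16,25] z:[43/2,65/2] -> hit [43/2,25], descend [4, 14]
      N4 x:[6,13] y:[16,35/2] z:[47/2,65/2] -> miss, prune
      N14 x:[22,34] y:[22,25] z:[43/2,24] -> hit [22,24] leaf, test {P7(miss), P11@t=23}
    N11 x:[-3,8] y:[31/2,31] z:[35/2,30] -> miss, prune
  N13 x:[-2,28] y:[30,73/2] z:[27/2,61/2] -> miss, prune

Visited [0, 6, 8, 4, 14, 11, 13]. Tests: 7 box, 1 leaf. Nearest: P11.

== RESULT ==
7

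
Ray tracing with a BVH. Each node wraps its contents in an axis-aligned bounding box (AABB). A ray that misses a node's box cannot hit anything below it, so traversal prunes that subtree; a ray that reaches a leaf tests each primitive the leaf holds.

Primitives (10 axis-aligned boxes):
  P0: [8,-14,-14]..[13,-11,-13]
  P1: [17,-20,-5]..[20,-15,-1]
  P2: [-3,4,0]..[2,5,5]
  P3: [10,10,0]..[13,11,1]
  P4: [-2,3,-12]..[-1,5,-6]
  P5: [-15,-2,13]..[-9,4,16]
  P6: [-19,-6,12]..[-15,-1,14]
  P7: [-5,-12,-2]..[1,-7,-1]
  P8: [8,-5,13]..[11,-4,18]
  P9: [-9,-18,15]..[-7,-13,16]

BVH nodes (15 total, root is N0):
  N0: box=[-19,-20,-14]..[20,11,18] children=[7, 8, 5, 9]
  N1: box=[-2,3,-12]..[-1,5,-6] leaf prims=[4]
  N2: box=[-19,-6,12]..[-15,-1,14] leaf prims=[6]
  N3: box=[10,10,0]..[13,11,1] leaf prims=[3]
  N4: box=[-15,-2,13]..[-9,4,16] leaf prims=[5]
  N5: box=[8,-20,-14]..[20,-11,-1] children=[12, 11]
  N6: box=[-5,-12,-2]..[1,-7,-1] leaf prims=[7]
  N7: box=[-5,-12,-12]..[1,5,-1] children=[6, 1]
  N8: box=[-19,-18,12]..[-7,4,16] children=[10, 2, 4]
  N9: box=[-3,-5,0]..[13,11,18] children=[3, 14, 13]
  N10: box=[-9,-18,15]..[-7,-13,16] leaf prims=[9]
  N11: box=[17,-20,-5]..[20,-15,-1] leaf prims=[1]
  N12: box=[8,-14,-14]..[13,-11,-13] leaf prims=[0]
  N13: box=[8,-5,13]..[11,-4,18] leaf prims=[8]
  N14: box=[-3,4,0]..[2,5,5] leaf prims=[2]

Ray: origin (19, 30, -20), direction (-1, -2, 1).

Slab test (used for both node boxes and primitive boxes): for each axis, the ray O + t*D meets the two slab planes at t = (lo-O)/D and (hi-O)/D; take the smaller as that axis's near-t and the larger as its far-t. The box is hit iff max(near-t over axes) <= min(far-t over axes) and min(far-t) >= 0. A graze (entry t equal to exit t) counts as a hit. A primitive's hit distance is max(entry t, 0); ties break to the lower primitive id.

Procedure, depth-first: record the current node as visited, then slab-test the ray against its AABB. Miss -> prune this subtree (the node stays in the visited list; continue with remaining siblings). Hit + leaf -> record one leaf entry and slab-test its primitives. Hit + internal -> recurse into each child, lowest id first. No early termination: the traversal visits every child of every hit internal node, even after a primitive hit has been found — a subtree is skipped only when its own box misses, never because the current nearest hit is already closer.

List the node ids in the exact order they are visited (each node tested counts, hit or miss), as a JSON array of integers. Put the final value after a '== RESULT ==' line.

Traverse from the root:
N0 x:[-1,38] y:[19/2,25] z:[6,38] -> hit [19/2,25], descend [5, 7, 8, 9]
  N5 x:[-1,11] y:[41/2,25] z:[6,19] -> miss, prune
  N7 x:[18,24] y:[25/2,21] z:[8,19] -> hit [18,19], descend [1, 6]
    N1 x:[20,21] y:[25/2,27/2] z:[8,14] -> miss, prune
    N6 x:[18,24] y:[37/2,21] z:[18,19] -> hit [37/2,19] leaf, test {P7@t=37/2}
  N8 x:[26,38] y:[13,24] z:[32,36] -> miss, prune
  N9 x:[6,22] y:[19/2,35/2] z:[20,38] -> miss, prune

order=[0, 5, 7, 1, 6, 8, 9]  |boxes|=7  |leaves|=1  hit=P7

== RESULT ==
[0, 5, 7, 1, 6, 8, 9]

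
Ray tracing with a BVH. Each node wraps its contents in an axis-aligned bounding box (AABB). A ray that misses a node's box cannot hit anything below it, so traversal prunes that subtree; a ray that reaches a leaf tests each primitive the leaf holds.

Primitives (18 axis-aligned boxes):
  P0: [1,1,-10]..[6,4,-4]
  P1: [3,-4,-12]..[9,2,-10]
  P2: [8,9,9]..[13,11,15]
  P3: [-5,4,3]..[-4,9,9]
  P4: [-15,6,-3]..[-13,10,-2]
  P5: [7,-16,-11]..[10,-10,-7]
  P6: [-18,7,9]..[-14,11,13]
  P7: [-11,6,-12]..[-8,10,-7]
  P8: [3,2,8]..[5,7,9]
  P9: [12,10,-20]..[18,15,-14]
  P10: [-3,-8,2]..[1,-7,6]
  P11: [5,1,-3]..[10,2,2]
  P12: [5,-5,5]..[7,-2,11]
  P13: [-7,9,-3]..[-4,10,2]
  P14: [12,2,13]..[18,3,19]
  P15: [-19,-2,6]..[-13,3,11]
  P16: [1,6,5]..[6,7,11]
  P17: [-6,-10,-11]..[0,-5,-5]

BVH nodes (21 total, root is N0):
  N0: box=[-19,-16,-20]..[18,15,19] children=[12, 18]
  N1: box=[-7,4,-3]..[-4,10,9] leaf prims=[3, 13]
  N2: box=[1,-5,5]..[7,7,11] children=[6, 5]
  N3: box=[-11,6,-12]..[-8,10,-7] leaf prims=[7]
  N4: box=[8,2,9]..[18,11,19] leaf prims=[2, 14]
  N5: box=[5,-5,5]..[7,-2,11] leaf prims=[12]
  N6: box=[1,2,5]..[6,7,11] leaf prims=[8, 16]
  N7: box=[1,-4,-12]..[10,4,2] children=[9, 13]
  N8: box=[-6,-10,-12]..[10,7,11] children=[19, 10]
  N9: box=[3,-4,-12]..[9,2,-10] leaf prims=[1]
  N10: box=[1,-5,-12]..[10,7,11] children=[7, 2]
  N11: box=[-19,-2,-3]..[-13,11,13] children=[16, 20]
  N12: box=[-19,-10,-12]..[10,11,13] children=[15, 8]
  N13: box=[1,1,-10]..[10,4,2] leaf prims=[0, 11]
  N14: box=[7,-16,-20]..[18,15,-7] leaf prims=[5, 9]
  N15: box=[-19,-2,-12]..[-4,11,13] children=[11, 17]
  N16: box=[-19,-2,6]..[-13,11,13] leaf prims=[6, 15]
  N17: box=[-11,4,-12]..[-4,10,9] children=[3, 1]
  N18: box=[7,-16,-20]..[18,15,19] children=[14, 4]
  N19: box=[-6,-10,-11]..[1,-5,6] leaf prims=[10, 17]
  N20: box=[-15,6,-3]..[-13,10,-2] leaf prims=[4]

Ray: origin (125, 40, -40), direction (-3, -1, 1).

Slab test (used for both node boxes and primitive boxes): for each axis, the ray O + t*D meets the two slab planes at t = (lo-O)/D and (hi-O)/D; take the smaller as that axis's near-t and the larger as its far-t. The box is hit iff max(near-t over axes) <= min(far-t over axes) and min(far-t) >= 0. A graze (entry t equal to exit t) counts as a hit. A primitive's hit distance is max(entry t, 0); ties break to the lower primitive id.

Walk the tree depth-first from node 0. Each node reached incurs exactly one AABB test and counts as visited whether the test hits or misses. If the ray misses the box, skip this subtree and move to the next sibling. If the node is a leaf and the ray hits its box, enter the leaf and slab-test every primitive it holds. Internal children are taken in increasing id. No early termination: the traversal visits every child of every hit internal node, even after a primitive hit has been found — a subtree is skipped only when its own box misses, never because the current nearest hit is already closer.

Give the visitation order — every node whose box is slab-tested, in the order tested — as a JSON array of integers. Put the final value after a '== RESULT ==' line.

Trace the traversal:
N0 x:[107/3,48] y:[25,56] z:[20,59] -> hit [107/3,48], descend [12, 18]
  N12 x:[115/3,48] y:[29,50] z:[28,53] -> hit [115/3,48], descend [8, 15]
    N8 x:[115/3,131/3] y:[33,50] z:[28,51] -> hit [115/3,131/3], descend [10, 19]
      N10 x:[115/3,124/3] y:[33,45] z:[28,51] -> hit [115/3,124/3], descend [2, 7]
        N2 x:[118/3,124/3] y:[33,45] z:[45,51] -> miss, prune
        N7 x:[115/3,124/3] y:[36,44] z:[28,42] -> hit [115/3,124/3], descend [9, 13]
          N9 x:[116/3,122/3] y:[38,44] z:[28,30] -> miss, prune
          N13 x:[115/3,124/3] y:[36,39] z:[30,42] -> hit [115/3,39] leaf, test {P0(miss), P11@t=115/3}
      N19 x:[124/3,131/3] y:[45,50] z:[29,46] -> miss, prune
    N15 x:[43,48] y:[29,42] z:[28,53] -> miss, prune
  N18 x:[107/3,118/3] y:[25,56] z:[20,59] -> hit [107/3,118/3], descend [4, 14]
    N4 x:[107/3,39] y:[29,38] z:[49,59] -> miss, prune
    N14 x:[107/3,118/3] y:[25,56] z:[20,33] -> miss, prune

Summary -> nodes [0, 12, 8, 10, 2, 7, 9, 13, 19, 15, 18, 4, 14]; box-tests=13; leaf-entries=1; first=P11

== RESULT ==
[0, 12, 8, 10, 2, 7, 9, 13, 19, 15, 18, 4, 14]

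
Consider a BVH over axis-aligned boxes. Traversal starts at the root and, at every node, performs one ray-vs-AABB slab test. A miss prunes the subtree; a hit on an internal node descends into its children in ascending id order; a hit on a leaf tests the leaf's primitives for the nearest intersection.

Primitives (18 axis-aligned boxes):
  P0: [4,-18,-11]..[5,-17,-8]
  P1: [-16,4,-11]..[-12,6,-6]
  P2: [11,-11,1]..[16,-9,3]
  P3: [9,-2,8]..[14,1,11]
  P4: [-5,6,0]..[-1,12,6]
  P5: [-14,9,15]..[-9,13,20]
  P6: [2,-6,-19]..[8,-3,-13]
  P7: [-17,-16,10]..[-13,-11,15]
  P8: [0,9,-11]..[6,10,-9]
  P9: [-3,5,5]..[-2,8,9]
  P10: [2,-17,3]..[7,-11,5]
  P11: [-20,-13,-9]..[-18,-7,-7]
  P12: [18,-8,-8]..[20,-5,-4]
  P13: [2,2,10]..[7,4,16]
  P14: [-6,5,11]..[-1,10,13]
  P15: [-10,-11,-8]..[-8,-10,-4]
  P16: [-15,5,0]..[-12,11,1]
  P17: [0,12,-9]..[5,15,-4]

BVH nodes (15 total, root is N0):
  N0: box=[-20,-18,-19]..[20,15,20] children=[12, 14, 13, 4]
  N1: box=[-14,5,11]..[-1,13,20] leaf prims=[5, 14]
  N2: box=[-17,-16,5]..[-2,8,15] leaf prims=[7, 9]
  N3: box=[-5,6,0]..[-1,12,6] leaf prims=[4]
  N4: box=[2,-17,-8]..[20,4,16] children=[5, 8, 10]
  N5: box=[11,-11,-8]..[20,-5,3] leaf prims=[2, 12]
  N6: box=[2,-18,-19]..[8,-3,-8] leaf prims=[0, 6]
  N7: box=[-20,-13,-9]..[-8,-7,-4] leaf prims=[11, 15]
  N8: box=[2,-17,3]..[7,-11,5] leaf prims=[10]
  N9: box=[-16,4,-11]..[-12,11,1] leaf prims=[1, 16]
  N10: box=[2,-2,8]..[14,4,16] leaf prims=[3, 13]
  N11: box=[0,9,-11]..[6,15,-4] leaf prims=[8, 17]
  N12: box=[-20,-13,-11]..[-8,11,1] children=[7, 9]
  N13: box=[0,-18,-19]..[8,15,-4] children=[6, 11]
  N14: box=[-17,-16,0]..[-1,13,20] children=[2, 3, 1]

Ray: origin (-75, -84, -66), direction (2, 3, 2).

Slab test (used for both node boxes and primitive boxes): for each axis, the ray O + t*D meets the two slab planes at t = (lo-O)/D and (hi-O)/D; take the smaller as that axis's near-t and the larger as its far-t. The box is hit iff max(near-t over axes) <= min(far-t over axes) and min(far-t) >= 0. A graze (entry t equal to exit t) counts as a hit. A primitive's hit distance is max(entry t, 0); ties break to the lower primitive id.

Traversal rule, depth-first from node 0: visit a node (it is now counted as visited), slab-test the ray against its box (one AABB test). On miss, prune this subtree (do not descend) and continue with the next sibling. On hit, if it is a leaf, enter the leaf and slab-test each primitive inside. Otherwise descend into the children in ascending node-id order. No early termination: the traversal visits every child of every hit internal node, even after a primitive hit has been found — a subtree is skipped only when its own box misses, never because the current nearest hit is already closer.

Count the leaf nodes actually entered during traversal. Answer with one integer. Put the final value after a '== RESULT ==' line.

Trace the traversal:
N0 x:[55/2,95/2] y:[22,33] z:[47/2,43] -> hit [55/2,33], descend [4, 12, 13, 14]
  N4 x:[77/2,95/2] y:[67/3,88/3] z:[29,41] -> miss, prune
  N12 x:[55/2,67/2] y:[71/3,95/3] z:[55/2,67/2] -> hit [55/2,95/3], descend [7, 9]
    N7 x:[55/2,67/2] y:[71/3,77/3] z:[57/2,31] -> miss, prune
    N9 x:[59/2,63/2] y:[88/3,95/3] z:[55/2,67/2] -> hit [59/2,63/2] leaf, test {P1@t=59/2, P16(miss)}
  N13 x:[75/2,83/2] y:[22,33] z:[47/2,31] -> miss, prune
  N14 x:[29,37] y:[68/3,97/3] z:[33,43] -> miss, prune

Summary -> nodes [0, 4, 12, 7, 9, 13, 14]; box-tests=7; leaf-entries=1; first=P1

== RESULT ==
1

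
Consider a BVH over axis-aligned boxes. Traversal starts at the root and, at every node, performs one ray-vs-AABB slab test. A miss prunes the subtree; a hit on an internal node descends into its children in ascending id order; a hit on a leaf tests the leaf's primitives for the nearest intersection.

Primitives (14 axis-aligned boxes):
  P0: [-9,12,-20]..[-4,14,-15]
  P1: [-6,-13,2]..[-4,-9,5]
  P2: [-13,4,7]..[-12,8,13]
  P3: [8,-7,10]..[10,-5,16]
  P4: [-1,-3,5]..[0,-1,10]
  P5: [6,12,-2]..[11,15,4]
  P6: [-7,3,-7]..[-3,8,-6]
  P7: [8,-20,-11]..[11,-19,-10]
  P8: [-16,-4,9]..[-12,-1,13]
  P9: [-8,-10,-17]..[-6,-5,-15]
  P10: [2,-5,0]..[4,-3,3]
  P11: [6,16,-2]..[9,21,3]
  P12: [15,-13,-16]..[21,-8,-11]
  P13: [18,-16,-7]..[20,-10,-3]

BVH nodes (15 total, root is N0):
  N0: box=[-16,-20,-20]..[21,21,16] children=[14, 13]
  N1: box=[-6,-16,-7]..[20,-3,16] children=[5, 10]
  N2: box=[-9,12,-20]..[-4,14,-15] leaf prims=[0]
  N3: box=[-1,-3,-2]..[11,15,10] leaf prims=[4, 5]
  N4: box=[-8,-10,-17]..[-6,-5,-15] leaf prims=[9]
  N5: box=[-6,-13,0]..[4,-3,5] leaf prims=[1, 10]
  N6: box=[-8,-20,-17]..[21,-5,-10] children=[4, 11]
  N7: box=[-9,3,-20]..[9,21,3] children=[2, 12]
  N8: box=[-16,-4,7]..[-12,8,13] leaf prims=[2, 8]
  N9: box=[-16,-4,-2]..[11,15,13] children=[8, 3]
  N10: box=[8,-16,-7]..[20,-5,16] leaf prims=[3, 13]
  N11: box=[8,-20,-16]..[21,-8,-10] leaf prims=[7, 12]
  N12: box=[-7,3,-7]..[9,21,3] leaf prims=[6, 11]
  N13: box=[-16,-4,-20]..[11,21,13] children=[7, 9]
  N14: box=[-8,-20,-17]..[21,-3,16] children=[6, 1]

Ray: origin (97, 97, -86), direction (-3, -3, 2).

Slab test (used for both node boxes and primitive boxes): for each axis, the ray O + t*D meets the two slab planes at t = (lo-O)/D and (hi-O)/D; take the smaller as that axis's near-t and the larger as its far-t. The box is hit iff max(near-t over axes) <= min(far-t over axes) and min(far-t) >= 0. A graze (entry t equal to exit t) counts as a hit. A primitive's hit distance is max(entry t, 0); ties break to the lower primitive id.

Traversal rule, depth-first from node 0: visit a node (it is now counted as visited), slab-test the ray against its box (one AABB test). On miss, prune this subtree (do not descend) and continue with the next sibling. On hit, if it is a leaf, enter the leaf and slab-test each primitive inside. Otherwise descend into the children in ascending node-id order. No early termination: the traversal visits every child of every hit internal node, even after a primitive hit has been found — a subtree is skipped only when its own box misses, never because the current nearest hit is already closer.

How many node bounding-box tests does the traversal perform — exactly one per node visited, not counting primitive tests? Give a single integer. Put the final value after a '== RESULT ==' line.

Walk:
N0 x:[76/3,113/3] y:[76/3,39] z:[33,51] -> hit [33,113/3], descend [13, 14]
  N13 x:[86/3,113/3] y:[76/3,101/3] z:[33,99/2] -> hit [33,101/3], descend [7, 9]
    N7 x:[88/3,106/3] y:[76/3,94/3] z:[33,89/2] -> miss, prune
    N9 x:[86/3,113/3] y:[82/3,101/3] z:[42,99/2] -> miss, prune
  N14 x:[76/3,35] y:[100/3,39] z:[69/2,51] -> hit [69/2,35], descend [1, 6]
    N1 x:[77/3,103/3] y:[100/3,113/3] z:[79/2,51] -> miss, prune
    N6 x:[76/3,35] y:[34,39] z:[69/2,38] -> hit [69/2,35], descend [4, 11]
      N4 x:[103/3,35] y:[34,107/3] z:[69/2,71/2] -> hit [69/2,35] leaf, test {P9@t=69/2}
      N11 x:[76/3,89/3] y:[35,39] z:[35,38] -> miss, prune

Summary -> nodes [0, 13, 7, 9, 14, 1, 6, 4, 11]; box-tests=9; leaf-entries=1; first=P9

== RESULT ==
9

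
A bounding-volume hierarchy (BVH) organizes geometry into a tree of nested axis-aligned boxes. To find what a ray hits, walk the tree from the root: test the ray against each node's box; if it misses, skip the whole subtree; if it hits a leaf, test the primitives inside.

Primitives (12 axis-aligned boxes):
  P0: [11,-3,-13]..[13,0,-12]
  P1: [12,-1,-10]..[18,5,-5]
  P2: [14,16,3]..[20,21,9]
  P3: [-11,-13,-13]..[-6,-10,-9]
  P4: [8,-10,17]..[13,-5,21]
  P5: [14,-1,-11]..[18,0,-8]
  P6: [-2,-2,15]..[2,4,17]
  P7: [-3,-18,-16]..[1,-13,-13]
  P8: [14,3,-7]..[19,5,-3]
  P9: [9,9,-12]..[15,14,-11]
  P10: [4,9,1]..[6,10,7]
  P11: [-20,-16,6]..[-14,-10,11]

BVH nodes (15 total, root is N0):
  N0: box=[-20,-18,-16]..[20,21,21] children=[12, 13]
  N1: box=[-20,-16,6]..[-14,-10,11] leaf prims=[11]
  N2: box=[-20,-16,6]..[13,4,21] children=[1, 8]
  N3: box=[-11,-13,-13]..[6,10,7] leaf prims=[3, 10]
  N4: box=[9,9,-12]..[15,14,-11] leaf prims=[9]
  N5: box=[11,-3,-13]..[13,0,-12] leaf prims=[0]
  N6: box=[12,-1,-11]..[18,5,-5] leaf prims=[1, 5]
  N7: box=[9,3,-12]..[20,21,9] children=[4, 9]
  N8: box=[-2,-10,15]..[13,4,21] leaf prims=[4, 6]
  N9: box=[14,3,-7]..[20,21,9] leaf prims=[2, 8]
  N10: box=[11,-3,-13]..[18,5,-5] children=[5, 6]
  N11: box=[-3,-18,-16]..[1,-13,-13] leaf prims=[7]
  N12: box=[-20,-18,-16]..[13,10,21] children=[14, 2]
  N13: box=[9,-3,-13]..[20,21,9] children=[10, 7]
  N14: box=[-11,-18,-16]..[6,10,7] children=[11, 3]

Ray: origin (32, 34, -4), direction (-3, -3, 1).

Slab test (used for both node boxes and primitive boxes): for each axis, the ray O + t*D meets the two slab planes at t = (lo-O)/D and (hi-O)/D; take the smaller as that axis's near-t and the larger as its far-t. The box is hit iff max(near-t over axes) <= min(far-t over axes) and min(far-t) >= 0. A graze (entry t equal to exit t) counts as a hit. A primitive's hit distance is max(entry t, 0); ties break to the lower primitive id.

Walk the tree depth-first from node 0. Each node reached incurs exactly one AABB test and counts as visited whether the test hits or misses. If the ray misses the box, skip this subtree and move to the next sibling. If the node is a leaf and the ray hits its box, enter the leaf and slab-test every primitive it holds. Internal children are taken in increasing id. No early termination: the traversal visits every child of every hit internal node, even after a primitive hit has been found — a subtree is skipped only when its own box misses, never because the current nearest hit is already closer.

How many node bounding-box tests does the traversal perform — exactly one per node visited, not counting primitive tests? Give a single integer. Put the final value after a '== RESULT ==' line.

Walk:
N0 x:[4,52/3] y:[13/3,52/3] z:[-12,25] -> hit [13/3,52/3], descend [12, 13]
  N12 x:[19/3,52/3] y:[8,52/3] z:[-12,25] -> hit [8,52/3], descend [2, 14]
    N2 x:[19/3,52/3] y:[10,50/3] z:[10,25] -> hit [10,50/3], descend [1, 8]
      N1 x:[46/3,52/3] y:[44/3,50/3] z:[10,15] -> miss, prune
      N8 x:[19/3,34/3] y:[10,44/3] z:[19,25] -> miss, prune
    N14 x:[26/3,43/3] y:[8,52/3] z:[-12,11] -> hit [26/3,11], descend [3, 11]
      N3 x:[26/3,43/3] y:[8,47/3] z:[-9,11] -> hit [26/3,11] leaf, test {P3(miss), P10(miss)}
      N11 x:[31/3,35/3] y:[47/3,52/3] z:[-12,-9] -> miss, prune
  N13 x:[4,23/3] y:[13/3,37/3] z:[-9,13] -> hit [13/3,23/3], descend [7, 10]
    N7 x:[4,23/3] y:[13/3,31/3] z:[-8,13] -> hit [13/3,23/3], descend [4, 9]
      N4 x:[17/3,23/3] y:[20/3,25/3] z:[-8,-7] -> miss, prune
      N9 x:[4,6] y:[13/3,31/3] z:[-3,13] -> hit [13/3,6] leaf, test {P2(miss), P8(miss)}
    N10 x:[14/3,7] y:[29/3,37/3] z:[-9,-1] -> miss, prune

Visited [0, 12, 2, 1, 8, 14, 3, 11, 13, 7, 4, 9, 10]. Tests: 13 box, 2 leaf. Nearest: miss.

== RESULT ==
13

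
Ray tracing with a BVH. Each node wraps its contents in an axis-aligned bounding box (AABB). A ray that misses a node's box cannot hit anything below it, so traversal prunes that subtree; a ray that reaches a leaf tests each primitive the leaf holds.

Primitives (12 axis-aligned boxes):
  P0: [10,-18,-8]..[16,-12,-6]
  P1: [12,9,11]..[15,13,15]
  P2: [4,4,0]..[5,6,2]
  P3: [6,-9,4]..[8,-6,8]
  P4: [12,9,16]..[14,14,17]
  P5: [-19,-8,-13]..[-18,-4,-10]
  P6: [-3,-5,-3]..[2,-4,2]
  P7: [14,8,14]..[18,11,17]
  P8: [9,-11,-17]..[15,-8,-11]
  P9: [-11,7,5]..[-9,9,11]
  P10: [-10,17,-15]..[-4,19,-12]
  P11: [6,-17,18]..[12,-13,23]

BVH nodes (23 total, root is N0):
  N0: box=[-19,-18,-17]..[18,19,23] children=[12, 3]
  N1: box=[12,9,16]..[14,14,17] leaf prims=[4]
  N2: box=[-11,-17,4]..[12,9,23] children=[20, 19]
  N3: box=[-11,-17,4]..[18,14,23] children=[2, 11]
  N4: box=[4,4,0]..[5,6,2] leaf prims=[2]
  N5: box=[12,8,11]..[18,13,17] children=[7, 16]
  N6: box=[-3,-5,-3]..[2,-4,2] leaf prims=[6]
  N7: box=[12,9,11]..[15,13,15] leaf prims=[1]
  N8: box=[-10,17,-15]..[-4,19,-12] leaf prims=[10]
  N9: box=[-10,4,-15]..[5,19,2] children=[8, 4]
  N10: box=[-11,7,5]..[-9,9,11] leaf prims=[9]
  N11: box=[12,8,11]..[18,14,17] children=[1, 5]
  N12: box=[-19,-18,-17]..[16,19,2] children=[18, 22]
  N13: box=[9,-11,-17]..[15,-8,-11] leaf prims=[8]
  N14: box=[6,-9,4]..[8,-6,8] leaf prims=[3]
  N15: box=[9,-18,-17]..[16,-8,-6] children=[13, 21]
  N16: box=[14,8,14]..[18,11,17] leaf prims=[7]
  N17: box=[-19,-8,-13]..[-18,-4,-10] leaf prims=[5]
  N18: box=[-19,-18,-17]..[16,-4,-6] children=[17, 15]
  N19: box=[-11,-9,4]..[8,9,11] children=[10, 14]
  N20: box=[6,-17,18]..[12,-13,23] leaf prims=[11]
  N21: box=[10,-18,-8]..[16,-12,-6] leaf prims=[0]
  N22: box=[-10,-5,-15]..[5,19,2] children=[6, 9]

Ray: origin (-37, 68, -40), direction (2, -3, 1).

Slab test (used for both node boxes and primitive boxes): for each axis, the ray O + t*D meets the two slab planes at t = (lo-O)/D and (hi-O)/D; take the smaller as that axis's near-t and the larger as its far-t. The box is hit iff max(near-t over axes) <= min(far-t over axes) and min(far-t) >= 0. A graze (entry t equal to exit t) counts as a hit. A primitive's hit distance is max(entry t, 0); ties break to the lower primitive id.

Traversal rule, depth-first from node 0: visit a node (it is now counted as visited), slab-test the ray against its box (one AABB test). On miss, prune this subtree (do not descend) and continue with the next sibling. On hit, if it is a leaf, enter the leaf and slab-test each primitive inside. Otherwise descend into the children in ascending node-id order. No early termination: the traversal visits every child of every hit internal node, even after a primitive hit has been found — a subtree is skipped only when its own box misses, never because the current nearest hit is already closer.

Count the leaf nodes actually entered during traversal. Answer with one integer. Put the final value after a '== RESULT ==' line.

Walk:
N0 x:[9,55/2] y:[49/3,86/3] z:[23,63] -> hit [23,55/2], descend [3, 12]
  N3 x:[13,55/2] y:[18,85/3] z:[44,63] -> miss, prune
  N12 x:[9,53/2] y:[49/3,86/3] z:[23,42] -> hit [23,53/2], descend [18, 22]
    N18 x:[9,53/2] y:[24,86/3] z:[23,34] -> hit [24,53/2], descend [15, 17]
      N15 x:[23,53/2] y:[76/3,86/3] z:[23,34] -> hit [76/3,53/2], descend [13, 21]
        N13 x:[23,26] y:[76/3,79/3] z:[23,29] -> hit [76/3,26] leaf, test {P8@t=76/3}
        N21 x:[47/2,53/2] y:[80/3,86/3] z:[32,34] -> miss, prune
      N17 x:[9,19/2] y:[24,76/3] z:[27,30] -> miss, prune
    N22 x:[27/2,21] y:[49/3,73/3] z:[25,42] -> miss, prune

Visited [0, 3, 12, 18, 15, 13, 21, 17, 22]. Tests: 9 box, 1 leaf. Nearest: P8.

== RESULT ==
1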